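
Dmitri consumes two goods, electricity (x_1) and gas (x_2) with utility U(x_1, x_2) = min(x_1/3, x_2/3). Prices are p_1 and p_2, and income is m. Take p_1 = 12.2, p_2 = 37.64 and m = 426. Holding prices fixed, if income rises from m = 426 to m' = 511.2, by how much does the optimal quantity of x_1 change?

Δx_1* = 1.7095

With perfect complements, no substitution: consume in ratio x_1:x_2 = 3:3.
Budget: p_1·x_1 + p_2·x_1 = m, so (3·p_1 + 3·p_2)·x_1 = 3·m.
Demand: x_1*(p_1,p_2,m) = 3·m/(3·p_1 + 3·p_2), x_2* = 3·m/(3·p_1 + 3·p_2).
Here 3·12.2 + 3·37.64 = 149.52, giving x_1* = 8.5474.
At m' = 511.2: x_1* = 10.2568. Change: 10.2568 − 8.5474 = 1.7095.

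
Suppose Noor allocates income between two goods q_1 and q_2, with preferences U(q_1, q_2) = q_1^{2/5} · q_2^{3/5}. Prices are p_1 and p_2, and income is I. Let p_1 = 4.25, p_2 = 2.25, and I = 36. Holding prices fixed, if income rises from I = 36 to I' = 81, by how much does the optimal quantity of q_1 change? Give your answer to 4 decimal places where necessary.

Δq_1* = 4.2353

The MRS is (2/3)·q_2/q_1. Set MRS = p_1/p_2.
Rearranging, p_2·q_2 = (3/2)·p_1·q_1. Substituting into the budget gives p_1·q_1·(1 + (3/2)) = I.
Demand: q_1*(p_1,p_2,I) = 0.4·I/p_1 and q_2* = 0.6·I/p_2.
At p_1=4.25, p_2=2.25, I=36: q_1* = 0.4·36/4.25 = 3.3882.
At I' = 81: q_1* = 7.6235. Change: 7.6235 − 3.3882 = 4.2353.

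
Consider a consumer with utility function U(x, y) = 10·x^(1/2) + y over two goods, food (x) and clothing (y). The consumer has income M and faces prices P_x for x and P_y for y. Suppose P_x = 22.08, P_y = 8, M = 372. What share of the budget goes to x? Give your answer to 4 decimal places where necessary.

share on x = 0.1948

Set MRS = P_x/P_y: 5·x^(−1/2) = P_x/P_y.
Thus x* = (5·P_y/P_x)² — independent of M — with the rest of income spent on y.
Plugging in: x* = (5·8/22.08)² = 3.2819, y* = 37.442.
Expenditure on x: 22.08·3.2819 = 72.4638; share = 0.1948.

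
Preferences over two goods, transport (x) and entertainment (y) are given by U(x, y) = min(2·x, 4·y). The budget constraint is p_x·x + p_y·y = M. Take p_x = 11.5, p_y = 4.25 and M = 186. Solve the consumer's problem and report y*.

With perfect complements, no substitution: consume in ratio x:y = 4:2.
Budget: p_x·x + p_y·(1/2)·x = M, so (4·p_x + 2·p_y)·x = 4·M.
Demand: x*(p_x,p_y,M) = 4·M/(4·p_x + 2·p_y), y* = 2·M/(4·p_x + 2·p_y).
Here 4·11.5 + 2·4.25 = 54.5, giving y* = 6.8257.

y* = 6.8257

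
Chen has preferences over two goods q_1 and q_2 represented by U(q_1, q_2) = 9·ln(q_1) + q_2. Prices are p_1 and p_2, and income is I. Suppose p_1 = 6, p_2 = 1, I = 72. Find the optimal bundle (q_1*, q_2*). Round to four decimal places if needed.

q_1* = 1.5, q_2* = 63

MU_q_1 = 9/q_1, MU_q_2 = 1. Tangency: 9/q_1 = p_1/p_2.
So q_1*(p_1,p_2) = 9·p_2/p_1, independent of income; and q_2* = (I − 9·p_2)/p_2.
At the given prices: q_1* = 9·1/6 = 1.5, and q_2* = 63.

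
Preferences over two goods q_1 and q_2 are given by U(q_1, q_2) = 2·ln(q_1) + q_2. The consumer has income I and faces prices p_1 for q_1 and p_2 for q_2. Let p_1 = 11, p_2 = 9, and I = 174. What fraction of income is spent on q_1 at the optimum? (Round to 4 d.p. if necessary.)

So q_1*(p_1,p_2) = 2·p_2/p_1, independent of income; and q_2* = (I − 2·p_2)/p_2.
At the given prices: q_1* = 2·9/11 = 1.6364, and q_2* = 17.3333.
Expenditure on q_1: 11·1.6364 = 18; share = 0.1034.

share on q_1 = 0.1034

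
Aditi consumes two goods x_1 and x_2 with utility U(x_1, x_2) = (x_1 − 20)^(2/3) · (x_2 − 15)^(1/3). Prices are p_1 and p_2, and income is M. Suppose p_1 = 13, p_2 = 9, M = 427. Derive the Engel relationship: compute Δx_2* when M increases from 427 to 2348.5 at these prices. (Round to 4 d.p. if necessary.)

This is Cobb-Douglas in (x_1−20, x_2−15): tangency gives 2/3·p_2·(x_2−15) = 1/3·p_1·(x_1−20).
After buying the subsistence bundle (20, 15), a share 2/3 of the remaining income goes to x_1: x_1* = 20 + 2/3·(M − 20p_1 − 15p_2)/p_1.
Discretionary income = 427 − 20·13 − 15·9 = 32; x_2* = 15 + 1/3·32/9 = 16.1852.
At M' = 2348.5: x_2* = 87.3519. Change: 87.3519 − 16.1852 = 71.1667.

Δx_2* = 71.1667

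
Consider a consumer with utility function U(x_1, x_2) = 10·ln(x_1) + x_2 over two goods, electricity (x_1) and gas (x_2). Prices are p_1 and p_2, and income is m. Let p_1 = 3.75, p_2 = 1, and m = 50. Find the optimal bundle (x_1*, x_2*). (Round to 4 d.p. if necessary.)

Set MRS = p_1/p_2: (10/x_1)/1 = p_1/p_2.
So x_1*(p_1,p_2) = 10·p_2/p_1, independent of income; and x_2* = (m − 10·p_2)/p_2.
At the given prices: x_1* = 10·1/3.75 = 2.6667, and x_2* = 40.

x_1* = 2.6667, x_2* = 40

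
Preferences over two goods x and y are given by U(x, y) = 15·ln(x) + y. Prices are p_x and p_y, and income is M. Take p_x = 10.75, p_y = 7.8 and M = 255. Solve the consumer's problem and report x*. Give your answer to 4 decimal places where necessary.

So x*(p_x,p_y) = 15·p_y/p_x, independent of income; and y* = (M − 15·p_y)/p_y.
At the given prices: x* = 15·7.8/10.75 = 10.8837.

x* = 10.8837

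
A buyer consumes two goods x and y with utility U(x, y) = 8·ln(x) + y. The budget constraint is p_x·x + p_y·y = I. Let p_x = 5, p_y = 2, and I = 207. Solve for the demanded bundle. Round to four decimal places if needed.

Set MRS = p_x/p_y: (8/x)/1 = p_x/p_y.
So x*(p_x,p_y) = 8·p_y/p_x, independent of income; and y* = (I − 8·p_y)/p_y.
At the given prices: x* = 8·2/5 = 3.2, and y* = 95.5.

x* = 3.2, y* = 95.5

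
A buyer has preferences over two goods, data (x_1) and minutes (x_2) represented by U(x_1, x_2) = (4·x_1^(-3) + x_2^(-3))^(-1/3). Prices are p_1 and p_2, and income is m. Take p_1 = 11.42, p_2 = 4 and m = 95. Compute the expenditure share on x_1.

share on x_1 = 0.7565

MU_x_1 ∝ 4·x_1^(-4), MU_x_2 ∝ x_2^(-4), so MRS = 4·(x_2/x_1)^(4) = p_1/p_2.
Hence x_2/x_1 = ((1/4)·p_1/p_2)^(1/(4)), i.e. raised to the 0.25 power.
With the ratio pinned down, the budget gives x_1* = m/(p_1 + p_2·(x_2/x_1)) and x_2* = (x_2/x_1)·x_1*.
Numerically x_2/x_1 = 0.91915, so x_1* = 95/(11.42 + 4·0.91915) = 6.2928 and x_2* = 0.91915·6.2928 = 5.784.
Expenditure on x_1: 11.42·6.2928 = 71.8639; share = 0.7565.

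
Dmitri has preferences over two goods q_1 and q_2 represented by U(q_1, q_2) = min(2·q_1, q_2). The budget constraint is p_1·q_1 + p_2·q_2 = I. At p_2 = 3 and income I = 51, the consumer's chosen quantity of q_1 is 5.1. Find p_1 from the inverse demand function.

Leontief preferences: the optimum is at the kink where q_1/1 = q_2/2, i.e. q_2 = 2·q_1.
Budget: p_1·q_1 + p_2·2·q_1 = I, so (p_1 + 2·p_2)·q_1 = I.
Demand: q_1*(p_1,p_2,I) = I/(p_1 + 2·p_2), q_2* = 2·I/(p_1 + 2·p_2).
Set q_1* = 5.1 in the demand function and solve for p_1: p_1 = 4.

p_1 = 4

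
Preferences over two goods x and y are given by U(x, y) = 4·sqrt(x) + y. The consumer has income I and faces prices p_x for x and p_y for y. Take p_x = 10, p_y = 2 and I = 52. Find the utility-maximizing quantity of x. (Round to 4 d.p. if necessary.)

Utility is quasi-linear in y; the FOC for x is 2/√x = p_x/p_y.
Thus x* = (2·p_y/p_x)² — independent of I — with the rest of income spent on y.
Plugging in: x* = (2·2/10)² = 0.16.

x* = 0.16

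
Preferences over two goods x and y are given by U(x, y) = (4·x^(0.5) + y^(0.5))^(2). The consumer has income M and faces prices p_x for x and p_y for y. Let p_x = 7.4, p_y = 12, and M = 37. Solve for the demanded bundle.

x* = 4.8144, y* = 0.1144

With the ratio pinned down, the budget gives x* = M/(p_x + p_y·(y/x)) and y* = (y/x)·x*.
Numerically y/x = 0.023767, so x* = 37/(7.4 + 12·0.023767) = 4.8144 and y* = 0.023767·4.8144 = 0.1144.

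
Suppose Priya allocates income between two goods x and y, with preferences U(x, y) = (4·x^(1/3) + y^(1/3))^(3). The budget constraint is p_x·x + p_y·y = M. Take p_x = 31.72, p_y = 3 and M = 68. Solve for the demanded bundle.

x* = 1.5242, y* = 6.5505

MRS = MU_x/MU_y = 4·(y/x)^(2/3). Set equal to p_x/p_y.
Hence y/x = ((1/4)·p_x/p_y)^(1/(2/3)), i.e. raised to the 1.5 power.
With the ratio pinned down, the budget gives x* = M/(p_x + p_y·(y/x)) and y* = (y/x)·x*.
Numerically y/x = 4.297619, so x* = 68/(31.72 + 3·4.297619) = 1.5242 and y* = 4.297619·1.5242 = 6.5505.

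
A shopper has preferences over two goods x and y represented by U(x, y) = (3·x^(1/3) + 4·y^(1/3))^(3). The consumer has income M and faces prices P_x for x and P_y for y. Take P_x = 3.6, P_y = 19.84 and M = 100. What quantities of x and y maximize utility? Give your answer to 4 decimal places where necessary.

MRS = MU_x/MU_y = (3/4)·(y/x)^(2/3). Set equal to P_x/P_y.
Hence y/x = ((4/3)·P_x/P_y)^(1/(2/3)), i.e. raised to the 1.5 power.
With the ratio pinned down, the budget gives x* = M/(P_x + P_y·(y/x)) and y* = (y/x)·x*.
Numerically y/x = 0.119001, so x* = 100/(3.6 + 19.84·0.119001) = 16.7758 and y* = 0.119001·16.7758 = 1.9963.

x* = 16.7758, y* = 1.9963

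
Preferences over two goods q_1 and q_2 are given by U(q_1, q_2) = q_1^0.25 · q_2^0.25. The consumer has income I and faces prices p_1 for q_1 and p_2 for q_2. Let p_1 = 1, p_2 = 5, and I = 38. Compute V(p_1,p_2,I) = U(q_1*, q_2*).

V = 2.915

Demand: q_1*(p_1,p_2,I) = 0.5·I/p_1 and q_2* = 0.5·I/p_2.
At p_1=1, p_2=5, I=38: q_1* = 0.5·38/1 = 19, q_2* = 3.8.
Utility at the optimum: U(19, 3.8) = 2.915.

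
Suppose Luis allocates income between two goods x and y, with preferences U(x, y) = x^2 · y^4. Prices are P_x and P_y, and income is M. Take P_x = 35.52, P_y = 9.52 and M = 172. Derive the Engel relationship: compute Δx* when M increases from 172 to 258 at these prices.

Δx* = 0.8071

The MRS is (1/2)·y/x. Set MRS = P_x/P_y.
So 2·P_y·y = 4·P_x·x; combined with the budget, a share 1/3 of income goes to x.
Demand: x*(P_x,P_y,M) = 1/3·M/P_x and y* = 2/3·M/P_y.
At P_x=35.52, P_y=9.52, M=172: x* = 1/3·172/35.52 = 1.6141.
At M' = 258: x* = 2.4212. Change: 2.4212 − 1.6141 = 0.8071.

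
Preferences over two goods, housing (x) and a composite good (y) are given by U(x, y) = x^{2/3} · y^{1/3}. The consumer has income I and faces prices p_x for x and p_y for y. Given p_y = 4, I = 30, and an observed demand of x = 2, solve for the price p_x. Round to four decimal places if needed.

The MRS is 2·y/x. Set MRS = p_x/p_y.
So 2/3·p_y·y = 1/3·p_x·x; combined with the budget, a share 2/3 of income goes to x.
Demand: x*(p_x,p_y,I) = 2/3·I/p_x and y* = 1/3·I/p_y.
Set x* = 2 in the demand function and solve for p_x: p_x = 10.

p_x = 10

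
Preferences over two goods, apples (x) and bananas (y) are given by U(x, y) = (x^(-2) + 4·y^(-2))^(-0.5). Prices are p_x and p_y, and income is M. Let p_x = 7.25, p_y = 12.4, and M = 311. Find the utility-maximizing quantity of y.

y* = 17.4113

With the ratio pinned down, the budget gives x* = M/(p_x + p_y·(y/x)) and y* = (y/x)·x*.
Numerically y/x = 1.32737, so x* = 311/(7.25 + 12.4·1.32737) = 13.1172 and y* = 1.32737·13.1172 = 17.4113.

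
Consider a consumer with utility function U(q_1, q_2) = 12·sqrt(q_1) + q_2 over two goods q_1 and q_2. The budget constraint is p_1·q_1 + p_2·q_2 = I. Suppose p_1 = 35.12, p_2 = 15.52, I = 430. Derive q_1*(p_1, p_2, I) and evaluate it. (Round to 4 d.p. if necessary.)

q_1* = 7.0303

Set MRS = p_1/p_2: 6·q_1^(−1/2) = p_1/p_2.
Solve: √q_1 = 6·p_2/p_1, so q_1*(p_1,p_2) = (6·p_2/p_1)², and q_2* = (I − p_1·q_1*)/p_2.
Plugging in: q_1* = (6·15.52/35.12)² = 7.0303.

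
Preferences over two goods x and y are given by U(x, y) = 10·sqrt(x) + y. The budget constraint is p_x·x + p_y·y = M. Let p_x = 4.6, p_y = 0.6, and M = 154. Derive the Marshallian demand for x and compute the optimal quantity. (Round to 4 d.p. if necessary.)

MU_x = 5/√x, MU_y = 1. Tangency: 5/√x = p_x/p_y.
Thus x* = (5·p_y/p_x)² — independent of M — with the rest of income spent on y.
Plugging in: x* = (5·0.6/4.6)² = 0.4253.

x* = 0.4253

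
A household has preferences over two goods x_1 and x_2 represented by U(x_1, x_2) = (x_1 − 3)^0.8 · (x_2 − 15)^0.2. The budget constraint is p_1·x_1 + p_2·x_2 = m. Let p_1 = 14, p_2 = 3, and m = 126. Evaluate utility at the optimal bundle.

V = 2.2983

This is Cobb-Douglas in (x_1−3, x_2−15): tangency gives 0.8·p_2·(x_2−15) = 0.2·p_1·(x_1−3).
Substituting into the budget: x_1* = 3 + 0.8·(m − 3·p_1 − 15·p_2)/p_1, and x_2* = 15 + 0.2·(…)/p_2.
Discretionary income = 126 − 3·14 − 15·3 = 39; x_1* = 3 + 0.8·39/14 = 5.2286; x_2* = 15 + 0.2·39/3 = 17.6.
Utility at the optimum: U(5.2286, 17.6) = 2.2983.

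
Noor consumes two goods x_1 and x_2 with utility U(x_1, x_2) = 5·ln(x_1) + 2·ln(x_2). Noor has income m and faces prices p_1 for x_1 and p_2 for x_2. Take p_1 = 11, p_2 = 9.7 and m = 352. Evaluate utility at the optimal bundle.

Tangency: MRS = (5/2)·x_2/x_1 = p_1/p_2.
So 5·p_2·x_2 = 2·p_1·x_1; combined with the budget, a share 5/7 of income goes to x_1.
Demand: x_1*(p_1,p_2,m) = 5/7·m/p_1 and x_2* = 2/7·m/p_2.
At p_1=11, p_2=9.7, m=352: x_1* = 5/7·352/11 = 22.8571, x_2* = 10.3682.
Utility at the optimum: U(22.8571, 10.3682) = 20.3238.

V = 20.3238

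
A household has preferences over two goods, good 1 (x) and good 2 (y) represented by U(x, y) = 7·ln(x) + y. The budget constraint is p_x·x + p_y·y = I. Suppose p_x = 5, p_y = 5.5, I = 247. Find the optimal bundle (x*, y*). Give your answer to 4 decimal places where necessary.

x* = 7.7, y* = 37.9091

So x*(p_x,p_y) = 7·p_y/p_x, independent of income; and y* = (I − 7·p_y)/p_y.
At the given prices: x* = 7·5.5/5 = 7.7, and y* = 37.9091.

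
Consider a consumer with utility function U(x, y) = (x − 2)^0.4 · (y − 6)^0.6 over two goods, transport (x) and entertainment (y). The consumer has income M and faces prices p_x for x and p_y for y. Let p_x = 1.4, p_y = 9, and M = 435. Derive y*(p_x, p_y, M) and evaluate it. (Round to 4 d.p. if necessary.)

After buying the subsistence bundle (2, 6), a share 0.4 of the remaining income goes to x: x* = 2 + 0.4·(M − 2p_x − 6p_y)/p_x.
Discretionary income = 435 − 2·1.4 − 6·9 = 378.2; y* = 6 + 0.6·378.2/9 = 31.2133.

y* = 31.2133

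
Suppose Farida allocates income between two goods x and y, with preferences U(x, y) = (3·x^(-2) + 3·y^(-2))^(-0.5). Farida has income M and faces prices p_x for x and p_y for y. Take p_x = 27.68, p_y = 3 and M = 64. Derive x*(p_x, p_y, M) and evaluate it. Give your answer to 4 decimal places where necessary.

With the ratio pinned down, the budget gives x* = M/(p_x + p_y·(y/x)) and y* = (y/x)·x*.
Numerically y/x = 2.097402, so x* = 64/(27.68 + 3·2.097402) = 1.8839.

x* = 1.8839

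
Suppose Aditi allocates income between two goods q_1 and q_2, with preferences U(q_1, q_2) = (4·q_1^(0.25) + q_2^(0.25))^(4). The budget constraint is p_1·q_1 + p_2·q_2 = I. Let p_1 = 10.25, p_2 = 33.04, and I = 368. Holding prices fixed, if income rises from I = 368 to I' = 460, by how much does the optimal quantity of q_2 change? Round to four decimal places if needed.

Substitute q_2 = (q_2/q_1)·q_1 into the budget: q_1* = I/(p_1 + p_2·(q_2/q_1)).
Numerically q_2/q_1 = 0.033075, so q_1* = 368/(10.25 + 33.04·0.033075) = 32.4435 and q_2* = 0.033075·32.4435 = 1.0731.
At I' = 460: q_2* = 1.3413. Change: 1.3413 − 1.0731 = 0.2683.

Δq_2* = 0.2683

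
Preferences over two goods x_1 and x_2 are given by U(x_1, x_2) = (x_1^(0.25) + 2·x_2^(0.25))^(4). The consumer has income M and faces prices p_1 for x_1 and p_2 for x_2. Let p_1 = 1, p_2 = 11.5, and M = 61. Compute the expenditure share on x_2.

MU_x_1 ∝ x_1^(-0.75), MU_x_2 ∝ 2·x_2^(-0.75), so MRS = (1/2)·(x_2/x_1)^(0.75) = p_1/p_2.
Solve for the ratio: x_2/x_1 = [2·p_1/p_2]^(4/3).
With the ratio pinned down, the budget gives x_1* = M/(p_1 + p_2·(x_2/x_1)) and x_2* = (x_2/x_1)·x_1*.
Numerically x_2/x_1 = 0.097075, so x_1* = 61/(1 + 11.5·0.097075) = 28.823 and x_2* = 0.097075·28.823 = 2.798.
Expenditure on x_2: 11.5·2.798 = 32.177; share = 0.5275.

share on x_2 = 0.5275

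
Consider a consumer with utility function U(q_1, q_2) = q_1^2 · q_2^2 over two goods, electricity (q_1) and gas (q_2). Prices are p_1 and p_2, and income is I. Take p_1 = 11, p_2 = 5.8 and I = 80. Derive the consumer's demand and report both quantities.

q_1* = 3.6364, q_2* = 6.8966

Tangency: MRS = q_2/q_1 = p_1/p_2.
Rearranging, p_2·q_2 = p_1·q_1. Substituting into the budget gives p_1·q_1·(1 + 1) = I.
Demand: q_1*(p_1,p_2,I) = 0.5·I/p_1 and q_2* = 0.5·I/p_2.
At p_1=11, p_2=5.8, I=80: q_1* = 0.5·80/11 = 3.6364, q_2* = 6.8966.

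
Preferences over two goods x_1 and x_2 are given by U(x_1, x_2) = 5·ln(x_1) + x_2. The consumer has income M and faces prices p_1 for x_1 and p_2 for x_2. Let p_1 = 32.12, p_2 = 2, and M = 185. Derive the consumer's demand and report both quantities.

x_1* = 0.3113, x_2* = 87.5

Set MRS = p_1/p_2: (5/x_1)/1 = p_1/p_2.
So x_1*(p_1,p_2) = 5·p_2/p_1, independent of income; and x_2* = (M − 5·p_2)/p_2.
At the given prices: x_1* = 5·2/32.12 = 0.3113, and x_2* = 87.5.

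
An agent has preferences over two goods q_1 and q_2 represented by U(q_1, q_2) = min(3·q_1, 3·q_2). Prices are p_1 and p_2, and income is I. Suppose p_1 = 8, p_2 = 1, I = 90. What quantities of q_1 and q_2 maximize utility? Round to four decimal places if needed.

With perfect complements, no substitution: consume in ratio q_1:q_2 = 3:3.
Budget: p_1·q_1 + p_2·q_1 = I, so (3·p_1 + 3·p_2)·q_1 = 3·I.
Demand: q_1*(p_1,p_2,I) = 3·I/(3·p_1 + 3·p_2), q_2* = 3·I/(3·p_1 + 3·p_2).
Here 3·8 + 3·1 = 27, giving q_1* = 10 and q_2* = 10.

q_1* = 10, q_2* = 10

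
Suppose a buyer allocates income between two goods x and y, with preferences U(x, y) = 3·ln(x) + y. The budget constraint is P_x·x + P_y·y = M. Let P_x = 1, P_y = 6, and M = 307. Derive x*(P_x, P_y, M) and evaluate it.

At the given prices: x* = 3·6/1 = 18.

x* = 18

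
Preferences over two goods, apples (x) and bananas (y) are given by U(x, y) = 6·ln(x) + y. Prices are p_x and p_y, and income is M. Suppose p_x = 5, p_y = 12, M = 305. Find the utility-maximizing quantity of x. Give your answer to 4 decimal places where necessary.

So x*(p_x,p_y) = 6·p_y/p_x, independent of income; and y* = (M − 6·p_y)/p_y.
At the given prices: x* = 6·12/5 = 14.4.

x* = 14.4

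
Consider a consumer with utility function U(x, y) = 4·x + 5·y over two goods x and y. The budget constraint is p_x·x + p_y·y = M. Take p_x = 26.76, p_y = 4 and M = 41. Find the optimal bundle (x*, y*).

Perfect substitutes: compare marginal utility per dollar. 4/p_x vs 5/p_y → 0.1495 vs 1.25.
y gives more utility per dollar, so spend all income on y: y* = M/p_y, x* = 0.
Numerically: x* = 0, y* = 10.25.

x* = 0, y* = 10.25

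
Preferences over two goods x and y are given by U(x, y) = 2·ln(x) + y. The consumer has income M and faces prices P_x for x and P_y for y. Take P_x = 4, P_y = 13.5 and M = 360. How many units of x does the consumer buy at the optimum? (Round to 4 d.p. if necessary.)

MU_x = 2/x, MU_y = 1. Tangency: 2/x = P_x/P_y.
So x*(P_x,P_y) = 2·P_y/P_x, independent of income; and y* = (M − 2·P_y)/P_y.
At the given prices: x* = 2·13.5/4 = 6.75.

x* = 6.75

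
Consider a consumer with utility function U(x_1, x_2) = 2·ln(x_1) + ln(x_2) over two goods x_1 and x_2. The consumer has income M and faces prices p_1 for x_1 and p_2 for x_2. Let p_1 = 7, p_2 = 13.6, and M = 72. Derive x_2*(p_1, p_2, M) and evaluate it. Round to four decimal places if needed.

x_2* = 1.7647

MU_x_1/MU_x_2 = (2·x_2)/(x_1); tangency sets this equal to p_1/p_2.
So 2·p_2·x_2 = p_1·x_1; combined with the budget, a share 2/3 of income goes to x_1.
Demand: x_1*(p_1,p_2,M) = 2/3·M/p_1 and x_2* = 1/3·M/p_2.
At p_1=7, p_2=13.6, M=72: x_2* = 1/3·72/13.6 = 1.7647.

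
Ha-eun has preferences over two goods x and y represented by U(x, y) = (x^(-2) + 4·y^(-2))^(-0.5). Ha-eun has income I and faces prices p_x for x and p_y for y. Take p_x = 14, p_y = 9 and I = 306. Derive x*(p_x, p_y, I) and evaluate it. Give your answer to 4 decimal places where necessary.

x* = 10.0152

MRS = MU_x/MU_y = (1/4)·(y/x)^(3). Set equal to p_x/p_y.
Solve for the ratio: y/x = [4·p_x/p_y]^(1/3).
With the ratio pinned down, the budget gives x* = I/(p_x + p_y·(y/x)) and y* = (y/x)·x*.
Numerically y/x = 1.839283, so x* = 306/(14 + 9·1.839283) = 10.0152.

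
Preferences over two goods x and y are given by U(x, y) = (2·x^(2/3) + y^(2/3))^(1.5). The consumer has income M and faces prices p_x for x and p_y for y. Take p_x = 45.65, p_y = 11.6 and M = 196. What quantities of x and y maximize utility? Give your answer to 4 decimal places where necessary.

MRS = MU_x/MU_y = 2·(y/x)^(1/3). Set equal to p_x/p_y.
Solve for the ratio: y/x = [(1/2)·p_x/p_y]^(3).
With the ratio pinned down, the budget gives x* = M/(p_x + p_y·(y/x)) and y* = (y/x)·x*.
Numerically y/x = 7.618306, so x* = 196/(45.65 + 11.6·7.618306) = 1.4624 and y* = 7.618306·1.4624 = 11.1413.

x* = 1.4624, y* = 11.1413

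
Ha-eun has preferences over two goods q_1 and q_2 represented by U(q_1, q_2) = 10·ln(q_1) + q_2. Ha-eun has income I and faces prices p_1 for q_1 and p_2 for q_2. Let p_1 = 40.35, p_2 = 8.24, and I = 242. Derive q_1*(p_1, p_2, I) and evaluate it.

Set MRS = p_1/p_2: (10/q_1)/1 = p_1/p_2.
So q_1*(p_1,p_2) = 10·p_2/p_1, independent of income; and q_2* = (I − 10·p_2)/p_2.
At the given prices: q_1* = 10·8.24/40.35 = 2.0421.

q_1* = 2.0421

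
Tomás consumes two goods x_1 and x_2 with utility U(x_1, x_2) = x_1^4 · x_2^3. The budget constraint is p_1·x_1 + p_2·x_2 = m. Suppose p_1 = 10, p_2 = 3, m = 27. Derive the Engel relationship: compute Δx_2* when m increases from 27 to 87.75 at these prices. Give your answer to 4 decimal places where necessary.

Δx_2* = 8.6786

Demand: x_1*(p_1,p_2,m) = 4/7·m/p_1 and x_2* = 3/7·m/p_2.
At p_1=10, p_2=3, m=27: x_2* = 3/7·27/3 = 3.8571.
At m' = 87.75: x_2* = 12.5357. Change: 12.5357 − 3.8571 = 8.6786.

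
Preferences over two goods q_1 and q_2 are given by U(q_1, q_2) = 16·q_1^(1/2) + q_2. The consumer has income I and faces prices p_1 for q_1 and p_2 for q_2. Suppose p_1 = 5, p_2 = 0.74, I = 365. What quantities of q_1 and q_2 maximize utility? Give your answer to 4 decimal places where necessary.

q_1* = 1.4019, q_2* = 483.7712

Thus q_1* = (8·p_2/p_1)² — independent of I — with the rest of income spent on q_2.
Plugging in: q_1* = (8·0.74/5)² = 1.4019, q_2* = 483.7712.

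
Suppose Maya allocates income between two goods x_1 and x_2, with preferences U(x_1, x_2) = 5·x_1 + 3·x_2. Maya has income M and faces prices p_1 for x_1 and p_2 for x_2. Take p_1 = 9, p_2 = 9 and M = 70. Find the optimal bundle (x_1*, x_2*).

x_1* = 7.7778, x_2* = 0

Perfect substitutes: compare marginal utility per dollar. 5/p_1 vs 3/p_2 → 0.5556 vs 0.3333.
x_1 gives more utility per dollar, so spend all income on x_1: x_1* = M/p_1, x_2* = 0.
Numerically: x_1* = 7.7778, x_2* = 0.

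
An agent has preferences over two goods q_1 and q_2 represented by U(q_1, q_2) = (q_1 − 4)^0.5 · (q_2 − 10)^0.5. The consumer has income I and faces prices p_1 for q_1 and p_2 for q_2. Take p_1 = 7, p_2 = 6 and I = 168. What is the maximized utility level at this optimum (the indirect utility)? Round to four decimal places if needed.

This is Cobb-Douglas in (q_1−4, q_2−10): tangency gives 0.5·p_2·(q_2−10) = 0.5·p_1·(q_1−4).
After buying the subsistence bundle (4, 10), a share 0.5 of the remaining income goes to q_1: q_1* = 4 + 0.5·(I − 4p_1 − 10p_2)/p_1.
Discretionary income = 168 − 4·7 − 10·6 = 80; q_1* = 4 + 0.5·80/7 = 9.7143; q_2* = 10 + 0.5·80/6 = 16.6667.
Utility at the optimum: U(9.7143, 16.6667) = 6.1721.

V = 6.1721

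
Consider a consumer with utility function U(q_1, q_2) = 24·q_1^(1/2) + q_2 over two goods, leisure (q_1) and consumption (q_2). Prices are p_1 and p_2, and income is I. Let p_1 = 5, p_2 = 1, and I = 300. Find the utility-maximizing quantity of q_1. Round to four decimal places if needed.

MU_q_1 = 12/√q_1, MU_q_2 = 1. Tangency: 12/√q_1 = p_1/p_2.
Solve: √q_1 = 12·p_2/p_1, so q_1*(p_1,p_2) = (12·p_2/p_1)², and q_2* = (I − p_1·q_1*)/p_2.
Plugging in: q_1* = (12·1/5)² = 5.76.

q_1* = 5.76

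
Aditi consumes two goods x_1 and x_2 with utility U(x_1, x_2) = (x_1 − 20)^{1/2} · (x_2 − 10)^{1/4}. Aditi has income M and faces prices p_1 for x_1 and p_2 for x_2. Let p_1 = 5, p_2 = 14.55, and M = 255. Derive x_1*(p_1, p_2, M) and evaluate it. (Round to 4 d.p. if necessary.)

Let x_1' = x_1−20, x_2' = x_2−10. MRS = 2·x_2'/x_1' = p_1/p_2.
Substituting into the budget: x_1* = 20 + 2/3·(M − 20·p_1 − 10·p_2)/p_1, and x_2* = 10 + 1/3·(…)/p_2.
Discretionary income = 255 − 20·5 − 10·14.55 = 9.5; x_1* = 20 + 2/3·9.5/5 = 21.2667.

x_1* = 21.2667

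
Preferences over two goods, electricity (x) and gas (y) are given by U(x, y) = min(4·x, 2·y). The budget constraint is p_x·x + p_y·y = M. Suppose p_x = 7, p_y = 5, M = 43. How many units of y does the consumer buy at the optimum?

y* = 5.0588

Leontief preferences: the optimum is at the kink where x/2 = y/4, i.e. y = 2·x.
Budget: p_x·x + p_y·2·x = M, so (2·p_x + 4·p_y)·x = 2·M.
Demand: x*(p_x,p_y,M) = 2·M/(2·p_x + 4·p_y), y* = 4·M/(2·p_x + 4·p_y).
Here 2·7 + 4·5 = 34, giving y* = 5.0588.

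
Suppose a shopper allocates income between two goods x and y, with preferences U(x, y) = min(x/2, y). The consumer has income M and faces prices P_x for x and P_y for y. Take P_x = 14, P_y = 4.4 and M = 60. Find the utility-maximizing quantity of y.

Leontief preferences: the optimum is at the kink where x/2 = y/1, i.e. y = (1/2)·x.
Budget: P_x·x + P_y·(1/2)·x = M, so (2·P_x + P_y)·x = 2·M.
Demand: x*(P_x,P_y,M) = 2·M/(2·P_x + P_y), y* = M/(2·P_x + P_y).
Here 2·14 + 4.4 = 32.4, giving y* = 1.8519.

y* = 1.8519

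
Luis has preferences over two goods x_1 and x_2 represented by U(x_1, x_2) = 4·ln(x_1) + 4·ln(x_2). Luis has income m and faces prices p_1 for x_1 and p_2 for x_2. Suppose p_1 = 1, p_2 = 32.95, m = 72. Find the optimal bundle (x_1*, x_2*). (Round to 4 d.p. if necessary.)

x_1* = 36, x_2* = 1.0926

MU_x_1/MU_x_2 = (4·x_2)/(4·x_1); tangency sets this equal to p_1/p_2.
Rearranging, p_2·x_2 = p_1·x_1. Substituting into the budget gives p_1·x_1·(1 + 1) = m.
Demand: x_1*(p_1,p_2,m) = 0.5·m/p_1 and x_2* = 0.5·m/p_2.
At p_1=1, p_2=32.95, m=72: x_1* = 0.5·72/1 = 36, x_2* = 1.0926.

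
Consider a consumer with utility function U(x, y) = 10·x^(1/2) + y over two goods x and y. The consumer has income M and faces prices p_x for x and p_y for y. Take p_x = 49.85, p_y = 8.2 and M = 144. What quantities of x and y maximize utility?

Set MRS = p_x/p_y: 5·x^(−1/2) = p_x/p_y.
Thus x* = (5·p_y/p_x)² — independent of M — with the rest of income spent on y.
Plugging in: x* = (5·8.2/49.85)² = 0.6765, y* = 13.4486.

x* = 0.6765, y* = 13.4486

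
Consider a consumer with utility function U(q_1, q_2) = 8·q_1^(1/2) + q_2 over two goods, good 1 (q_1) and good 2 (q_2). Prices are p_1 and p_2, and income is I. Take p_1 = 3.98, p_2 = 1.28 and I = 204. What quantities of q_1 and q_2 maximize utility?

q_1* = 1.6549, q_2* = 154.2293

Utility is quasi-linear in q_2; the FOC for q_1 is 4/√q_1 = p_1/p_2.
Solve: √q_1 = 4·p_2/p_1, so q_1*(p_1,p_2) = (4·p_2/p_1)², and q_2* = (I − p_1·q_1*)/p_2.
Plugging in: q_1* = (4·1.28/3.98)² = 1.6549, q_2* = 154.2293.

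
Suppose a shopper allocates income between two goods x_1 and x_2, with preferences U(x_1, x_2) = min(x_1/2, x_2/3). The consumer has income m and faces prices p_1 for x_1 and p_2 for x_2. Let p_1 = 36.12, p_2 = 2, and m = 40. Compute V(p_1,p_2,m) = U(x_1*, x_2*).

V = 0.5112

With perfect complements, no substitution: consume in ratio x_1:x_2 = 2:3.
Budget: p_1·x_1 + p_2·(3/2)·x_1 = m, so (2·p_1 + 3·p_2)·x_1 = 2·m.
Demand: x_1*(p_1,p_2,m) = 2·m/(2·p_1 + 3·p_2), x_2* = 3·m/(2·p_1 + 3·p_2).
Here 2·36.12 + 3·2 = 78.24, giving x_1* = 1.0225 and x_2* = 1.5337.
Utility at the optimum: U(1.0225, 1.5337) = 0.5112.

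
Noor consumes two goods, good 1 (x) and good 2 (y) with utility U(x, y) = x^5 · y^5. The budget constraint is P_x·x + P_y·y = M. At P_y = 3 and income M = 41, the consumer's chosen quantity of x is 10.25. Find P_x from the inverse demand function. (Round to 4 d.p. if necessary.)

P_x = 2

MU_x/MU_y = (5·y)/(5·x); tangency sets this equal to P_x/P_y.
So 5·P_y·y = 5·P_x·x; combined with the budget, a share 0.5 of income goes to x.
Demand: x*(P_x,P_y,M) = 0.5·M/P_x and y* = 0.5·M/P_y.
Set x* = 10.25 in the demand function and solve for P_x: P_x = 2.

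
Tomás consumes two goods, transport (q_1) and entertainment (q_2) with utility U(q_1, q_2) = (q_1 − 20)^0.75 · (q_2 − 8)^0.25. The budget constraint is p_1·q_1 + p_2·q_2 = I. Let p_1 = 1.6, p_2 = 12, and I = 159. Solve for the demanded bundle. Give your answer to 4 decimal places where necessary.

Let q_1' = q_1−20, q_2' = q_2−8. MRS = 3·q_2'/q_1' = p_1/p_2.
Substituting into the budget: q_1* = 20 + 0.75·(I − 20·p_1 − 8·p_2)/p_1, and q_2* = 8 + 0.25·(…)/p_2.
Discretionary income = 159 − 20·1.6 − 8·12 = 31; q_1* = 20 + 0.75·31/1.6 = 34.5312; q_2* = 8 + 0.25·31/12 = 8.6458.

q_1* = 34.5312, q_2* = 8.6458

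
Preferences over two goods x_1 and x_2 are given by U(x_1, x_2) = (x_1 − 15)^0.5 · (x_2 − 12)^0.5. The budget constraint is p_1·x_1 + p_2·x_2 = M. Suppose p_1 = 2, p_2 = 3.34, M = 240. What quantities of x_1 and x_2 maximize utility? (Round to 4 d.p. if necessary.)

This is Cobb-Douglas in (x_1−15, x_2−12): tangency gives 0.5·p_2·(x_2−12) = 0.5·p_1·(x_1−15).
Substituting into the budget: x_1* = 15 + 0.5·(M − 15·p_1 − 12·p_2)/p_1, and x_2* = 12 + 0.5·(…)/p_2.
Discretionary income = 240 − 15·2 − 12·3.34 = 169.92; x_1* = 15 + 0.5·169.92/2 = 57.48; x_2* = 12 + 0.5·169.92/3.34 = 37.4371.

x_1* = 57.48, x_2* = 37.4371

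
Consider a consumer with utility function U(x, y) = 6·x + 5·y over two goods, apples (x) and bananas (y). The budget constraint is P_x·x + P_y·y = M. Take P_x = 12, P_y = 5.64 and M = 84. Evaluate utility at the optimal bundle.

V = 74.4681

Perfect substitutes: compare marginal utility per dollar. 6/P_x vs 5/P_y → 0.5 vs 0.8865.
y gives more utility per dollar, so spend all income on y: y* = M/P_y, x* = 0.
Numerically: x* = 0, y* = 14.8936.
Utility at the optimum: U(0, 14.8936) = 74.4681.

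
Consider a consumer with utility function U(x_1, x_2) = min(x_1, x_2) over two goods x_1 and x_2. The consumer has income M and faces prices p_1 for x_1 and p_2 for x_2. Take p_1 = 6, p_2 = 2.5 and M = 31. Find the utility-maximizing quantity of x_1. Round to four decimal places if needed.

x_1* = 3.6471

Demand: x_1*(p_1,p_2,M) = M/(p_1 + p_2), x_2* = M/(p_1 + p_2).
Here 6 + 2.5 = 8.5, giving x_1* = 3.6471.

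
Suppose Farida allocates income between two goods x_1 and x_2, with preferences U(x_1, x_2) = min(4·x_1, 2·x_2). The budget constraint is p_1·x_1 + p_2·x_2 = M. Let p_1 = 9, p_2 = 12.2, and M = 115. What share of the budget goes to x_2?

share on x_2 = 0.7305

With perfect complements, no substitution: consume in ratio x_1:x_2 = 2:4.
Budget: p_1·x_1 + p_2·2·x_1 = M, so (2·p_1 + 4·p_2)·x_1 = 2·M.
Demand: x_1*(p_1,p_2,M) = 2·M/(2·p_1 + 4·p_2), x_2* = 4·M/(2·p_1 + 4·p_2).
Here 2·9 + 4·12.2 = 66.8, giving x_1* = 3.4431 and x_2* = 6.8862.
Expenditure on x_2: 12.2·6.8862 = 84.012; share = 0.7305.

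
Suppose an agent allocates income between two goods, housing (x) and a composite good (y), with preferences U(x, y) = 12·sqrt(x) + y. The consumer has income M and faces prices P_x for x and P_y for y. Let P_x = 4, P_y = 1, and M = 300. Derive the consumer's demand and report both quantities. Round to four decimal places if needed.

MU_x = 6/√x, MU_y = 1. Tangency: 6/√x = P_x/P_y.
Thus x* = (6·P_y/P_x)² — independent of M — with the rest of income spent on y.
Plugging in: x* = (6·1/4)² = 2.25, y* = 291.

x* = 2.25, y* = 291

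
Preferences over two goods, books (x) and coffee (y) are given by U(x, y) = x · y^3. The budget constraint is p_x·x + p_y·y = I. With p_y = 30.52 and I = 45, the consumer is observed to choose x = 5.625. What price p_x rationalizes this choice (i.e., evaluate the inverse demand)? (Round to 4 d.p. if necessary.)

Tangency: MRS = (1/3)·y/x = p_x/p_y.
Rearranging, p_y·y = 3·p_x·x. Substituting into the budget gives p_x·x·(1 + 3) = I.
Demand: x*(p_x,p_y,I) = 0.25·I/p_x and y* = 0.75·I/p_y.
Set x* = 5.625 in the demand function and solve for p_x: p_x = 2.

p_x = 2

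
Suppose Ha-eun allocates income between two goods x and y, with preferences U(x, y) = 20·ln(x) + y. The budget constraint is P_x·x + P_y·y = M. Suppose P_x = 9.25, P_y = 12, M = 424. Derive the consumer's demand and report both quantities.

Set MRS = P_x/P_y: (20/x)/1 = P_x/P_y.
So x*(P_x,P_y) = 20·P_y/P_x, independent of income; and y* = (M − 20·P_y)/P_y.
At the given prices: x* = 20·12/9.25 = 25.9459, and y* = 15.3333.

x* = 25.9459, y* = 15.3333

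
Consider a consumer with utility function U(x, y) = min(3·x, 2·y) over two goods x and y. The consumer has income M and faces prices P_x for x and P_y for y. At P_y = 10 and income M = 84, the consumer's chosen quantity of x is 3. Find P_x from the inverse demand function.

With perfect complements, no substitution: consume in ratio x:y = 2:3.
Budget: P_x·x + P_y·(3/2)·x = M, so (2·P_x + 3·P_y)·x = 2·M.
Demand: x*(P_x,P_y,M) = 2·M/(2·P_x + 3·P_y), y* = 3·M/(2·P_x + 3·P_y).
Set x* = 3 in the demand function and solve for P_x: P_x = 13.

P_x = 13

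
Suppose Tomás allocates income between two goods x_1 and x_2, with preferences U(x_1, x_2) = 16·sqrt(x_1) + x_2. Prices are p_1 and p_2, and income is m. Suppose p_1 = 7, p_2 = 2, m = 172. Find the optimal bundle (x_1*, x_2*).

x_1* = 5.2245, x_2* = 67.7143

Solve: √x_1 = 8·p_2/p_1, so x_1*(p_1,p_2) = (8·p_2/p_1)², and x_2* = (m − p_1·x_1*)/p_2.
Plugging in: x_1* = (8·2/7)² = 5.2245, x_2* = 67.7143.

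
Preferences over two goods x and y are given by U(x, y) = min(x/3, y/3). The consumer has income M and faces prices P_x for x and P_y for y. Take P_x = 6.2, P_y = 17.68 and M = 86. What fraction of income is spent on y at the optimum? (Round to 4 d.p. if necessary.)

Leontief preferences: the optimum is at the kink where x/3 = y/3, i.e. y = x.
Budget: P_x·x + P_y·x = M, so (3·P_x + 3·P_y)·x = 3·M.
Demand: x*(P_x,P_y,M) = 3·M/(3·P_x + 3·P_y), y* = 3·M/(3·P_x + 3·P_y).
Here 3·6.2 + 3·17.68 = 71.64, giving x* = 3.6013 and y* = 3.6013.
Expenditure on y: 17.68·3.6013 = 63.6717; share = 0.7404.

share on y = 0.7404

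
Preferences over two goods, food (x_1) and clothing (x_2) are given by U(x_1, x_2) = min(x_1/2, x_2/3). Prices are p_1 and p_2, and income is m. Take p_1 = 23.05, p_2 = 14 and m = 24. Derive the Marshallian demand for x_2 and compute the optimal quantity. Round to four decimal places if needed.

x_2* = 0.8173

Here 2·23.05 + 3·14 = 88.1, giving x_2* = 0.8173.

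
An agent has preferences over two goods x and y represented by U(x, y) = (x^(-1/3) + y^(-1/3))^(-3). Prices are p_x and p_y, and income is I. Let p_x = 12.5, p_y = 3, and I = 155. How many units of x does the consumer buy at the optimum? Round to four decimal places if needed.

x* = 7.2944

MU_x ∝ x^(-4/3), MU_y ∝ y^(-4/3), so MRS = (y/x)^(4/3) = p_x/p_y.
Solve for the ratio: y/x = [p_x/p_y]^(0.75).
With the ratio pinned down, the budget gives x* = I/(p_x + p_y·(y/x)) and y* = (y/x)·x*.
Numerically y/x = 2.916363, so x* = 155/(12.5 + 3·2.916363) = 7.2944.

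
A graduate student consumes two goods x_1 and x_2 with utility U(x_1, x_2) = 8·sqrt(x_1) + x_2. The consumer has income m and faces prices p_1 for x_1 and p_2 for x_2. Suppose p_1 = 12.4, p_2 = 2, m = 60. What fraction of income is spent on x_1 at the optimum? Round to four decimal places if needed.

share on x_1 = 0.086

Utility is quasi-linear in x_2; the FOC for x_1 is 4/√x_1 = p_1/p_2.
Solve: √x_1 = 4·p_2/p_1, so x_1*(p_1,p_2) = (4·p_2/p_1)², and x_2* = (m − p_1·x_1*)/p_2.
Plugging in: x_1* = (4·2/12.4)² = 0.4162, x_2* = 27.4194.
Expenditure on x_1: 12.4·0.4162 = 5.1613; share = 0.086.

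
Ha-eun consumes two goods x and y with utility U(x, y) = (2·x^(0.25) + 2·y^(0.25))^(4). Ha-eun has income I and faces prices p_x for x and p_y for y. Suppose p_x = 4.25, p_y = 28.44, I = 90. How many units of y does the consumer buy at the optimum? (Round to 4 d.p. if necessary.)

y* = 1.0971

MU_x ∝ 2·x^(-0.75), MU_y ∝ 2·y^(-0.75), so MRS = (y/x)^(0.75) = p_x/p_y.
Solve for the ratio: y/x = [p_x/p_y]^(4/3).
With the ratio pinned down, the budget gives x* = I/(p_x + p_y·(y/x)) and y* = (y/x)·x*.
Numerically y/x = 0.079301, so x* = 90/(4.25 + 28.44·0.079301) = 13.8348 and y* = 0.079301·13.8348 = 1.0971.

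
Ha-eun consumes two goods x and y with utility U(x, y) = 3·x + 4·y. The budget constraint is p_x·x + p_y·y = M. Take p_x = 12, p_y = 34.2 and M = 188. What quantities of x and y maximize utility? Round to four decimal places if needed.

x* = 15.6667, y* = 0

Linear utility — the consumer picks whichever good has higher MU/price: 3/12 = 0.25 vs 4/34.2 = 0.117.
x gives more utility per dollar, so spend all income on x: x* = M/p_x, y* = 0.
Numerically: x* = 15.6667, y* = 0.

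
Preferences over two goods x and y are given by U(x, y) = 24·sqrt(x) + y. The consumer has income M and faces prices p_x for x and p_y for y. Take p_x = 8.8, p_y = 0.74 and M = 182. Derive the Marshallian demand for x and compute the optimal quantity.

Set MRS = p_x/p_y: 12·x^(−1/2) = p_x/p_y.
Solve: √x = 12·p_y/p_x, so x*(p_x,p_y) = (12·p_y/p_x)², and y* = (M − p_x·x*)/p_y.
Plugging in: x* = (12·0.74/8.8)² = 1.0183.

x* = 1.0183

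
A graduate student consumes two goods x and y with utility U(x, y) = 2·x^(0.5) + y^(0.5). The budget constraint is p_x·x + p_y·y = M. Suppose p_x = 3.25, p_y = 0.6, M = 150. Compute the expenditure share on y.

share on y = 0.5752

MRS = MU_x/MU_y = 2·(y/x)^(0.5). Set equal to p_x/p_y.
Hence y/x = ((1/2)·p_x/p_y)^(1/(0.5)), i.e. raised to the 2 power.
Substitute y = (y/x)·x into the budget: x* = M/(p_x + p_y·(y/x)).
Numerically y/x = 7.335069, so x* = 150/(3.25 + 0.6·7.335069) = 19.6052 and y* = 7.335069·19.6052 = 143.8053.
Expenditure on y: 0.6·143.8053 = 86.2832; share = 0.5752.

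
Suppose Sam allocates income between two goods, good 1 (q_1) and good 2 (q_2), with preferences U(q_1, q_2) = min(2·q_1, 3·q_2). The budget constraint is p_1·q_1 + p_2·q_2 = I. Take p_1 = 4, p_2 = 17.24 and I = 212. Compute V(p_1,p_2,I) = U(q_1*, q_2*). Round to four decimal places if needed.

V = 27.3666

Here 3·4 + 2·17.24 = 46.48, giving q_1* = 13.6833 and q_2* = 9.1222.
Utility at the optimum: U(13.6833, 9.1222) = 27.3666.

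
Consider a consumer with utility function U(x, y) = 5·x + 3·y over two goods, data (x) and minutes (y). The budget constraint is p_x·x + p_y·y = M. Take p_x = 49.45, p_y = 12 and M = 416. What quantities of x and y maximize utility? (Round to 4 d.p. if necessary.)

x* = 0, y* = 34.6667

Linear utility — the consumer picks whichever good has higher MU/price: 5/49.45 = 0.1011 vs 3/12 = 0.25.
y gives more utility per dollar, so spend all income on y: y* = M/p_y, x* = 0.
Numerically: x* = 0, y* = 34.6667.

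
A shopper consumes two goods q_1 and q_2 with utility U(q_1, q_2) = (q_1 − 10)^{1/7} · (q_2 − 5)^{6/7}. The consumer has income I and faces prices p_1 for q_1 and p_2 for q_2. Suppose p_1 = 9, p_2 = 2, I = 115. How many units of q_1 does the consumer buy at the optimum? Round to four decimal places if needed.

q_1* = 10.2381

After buying the subsistence bundle (10, 5), a share 1/7 of the remaining income goes to q_1: q_1* = 10 + 1/7·(I − 10p_1 − 5p_2)/p_1.
Discretionary income = 115 − 10·9 − 5·2 = 15; q_1* = 10 + 1/7·15/9 = 10.2381.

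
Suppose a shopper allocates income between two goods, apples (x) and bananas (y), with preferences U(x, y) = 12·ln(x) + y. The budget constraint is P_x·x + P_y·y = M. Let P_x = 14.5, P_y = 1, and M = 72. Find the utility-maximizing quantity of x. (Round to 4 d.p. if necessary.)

x* = 0.8276

So x*(P_x,P_y) = 12·P_y/P_x, independent of income; and y* = (M − 12·P_y)/P_y.
At the given prices: x* = 12·1/14.5 = 0.8276.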